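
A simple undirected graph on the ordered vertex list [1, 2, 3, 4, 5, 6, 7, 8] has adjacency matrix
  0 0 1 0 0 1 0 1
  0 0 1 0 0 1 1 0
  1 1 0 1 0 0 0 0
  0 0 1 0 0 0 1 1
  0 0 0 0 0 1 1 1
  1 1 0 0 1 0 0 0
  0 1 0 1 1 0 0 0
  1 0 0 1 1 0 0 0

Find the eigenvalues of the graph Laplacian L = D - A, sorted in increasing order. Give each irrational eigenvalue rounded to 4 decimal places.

Reading degrees in the order [1, 2, 3, 4, 5, 6, 7, 8] gives [3, 3, 3, 3, 3, 3, 3, 3]; set D = diag(3, 3, 3, 3, 3, 3, 3, 3) and form L = D - A. L is symmetric positive semidefinite, so every eigenvalue is real and nonnegative. The single zero eigenvalue shows the graph is connected. The eigenvalues sum to 24, which equals trace(L) = 2|E|.

[0, 2, 2, 2, 4, 4, 4, 6]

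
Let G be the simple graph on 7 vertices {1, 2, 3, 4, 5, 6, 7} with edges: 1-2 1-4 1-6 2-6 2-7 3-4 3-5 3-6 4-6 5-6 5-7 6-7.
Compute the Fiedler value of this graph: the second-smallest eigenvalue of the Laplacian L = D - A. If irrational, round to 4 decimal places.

2

Each diagonal entry of L is the vertex degree and each off-diagonal entry is -1 where an edge is present, 0 otherwise; in the order [1, 2, 3, 4, 5, 6, 7] the diagonal is [3, 3, 3, 3, 3, 6, 3]. Computing the eigenvalues of L and sorting gives [0, 2, 2, 4, 4, 5, 7]. The Fiedler value lambda_2 = 2 is strictly positive, so the graph is connected.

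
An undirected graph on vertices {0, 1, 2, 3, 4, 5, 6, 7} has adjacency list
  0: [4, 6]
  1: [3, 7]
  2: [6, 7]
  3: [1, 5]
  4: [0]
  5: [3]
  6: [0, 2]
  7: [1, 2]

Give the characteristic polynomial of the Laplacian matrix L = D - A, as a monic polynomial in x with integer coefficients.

Each diagonal entry of L is the vertex degree and each off-diagonal entry is -1 where an edge is present, 0 otherwise; in the order [0, 1, 2, 3, 4, 5, 6, 7] the diagonal is [2, 2, 2, 2, 1, 1, 2, 2]. L has integer entries, so p(x) = det(xI - L) has integer coefficients. Expanding the determinant yields x^8 - 14x^7 + 78x^6 - 220x^5 + 330x^4 - 252x^3 + 84x^2 - 8x. Since p(0) = det(-L) = 0, x divides p(x). By the matrix-tree theorem the graph has (1/8) * product of the nonzero eigenvalues = 1 spanning tree.

x^8 - 14x^7 + 78x^6 - 220x^5 + 330x^4 - 252x^3 + 84x^2 - 8x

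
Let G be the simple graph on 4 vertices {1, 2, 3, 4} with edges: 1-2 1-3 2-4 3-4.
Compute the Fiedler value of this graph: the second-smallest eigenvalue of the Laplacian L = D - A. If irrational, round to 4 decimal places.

With the vertex order [1, 2, 3, 4], the degrees are [2, 2, 2, 2], giving D = diag(2, 2, 2, 2) and L = D - A. The sorted Laplacian eigenvalues are [0, 2, 2, 4]; the algebraic connectivity is the second entry, 2. By the matrix-tree theorem the graph has (1/4) * product of the nonzero eigenvalues = 4 spanning trees.

2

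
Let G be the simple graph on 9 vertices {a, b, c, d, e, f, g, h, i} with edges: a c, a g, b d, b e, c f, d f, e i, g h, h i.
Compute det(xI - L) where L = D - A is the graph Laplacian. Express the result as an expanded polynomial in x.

x^9 - 18x^8 + 135x^7 - 546x^6 + 1287x^5 - 1782x^4 + 1386x^3 - 540x^2 + 81x

With the vertex order [a, b, c, d, e, f, g, h, i], the degrees are [2, 2, 2, 2, 2, 2, 2, 2, 2], giving D = diag(2, 2, 2, 2, 2, 2, 2, 2, 2) and L = D - A. L has integer entries, so p(x) = det(xI - L) has integer coefficients. Expanding the determinant yields x^9 - 18x^8 + 135x^7 - 546x^6 + 1287x^5 - 1782x^4 + 1386x^3 - 540x^2 + 81x. The constant term is 0 because L is singular (the all-ones vector lies in its kernel). The largest eigenvalue, 3.8794, is at most the vertex count 9. By the matrix-tree theorem the graph has (1/9) * product of the nonzero eigenvalues = 9 spanning trees.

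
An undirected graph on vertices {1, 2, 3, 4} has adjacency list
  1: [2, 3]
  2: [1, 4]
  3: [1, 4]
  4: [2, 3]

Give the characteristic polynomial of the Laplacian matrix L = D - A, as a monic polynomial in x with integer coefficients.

With the vertex order [1, 2, 3, 4], the degrees are [2, 2, 2, 2], giving D = diag(2, 2, 2, 2) and L = D - A. The eigenvalues of L are [0, 2, 2, 4]; the characteristic polynomial is the product of (x - lambda_i), which multiplies out to x^4 - 8x^3 + 20x^2 - 16x. Since p(0) = det(-L) = 0, x divides p(x). By the matrix-tree theorem the graph has (1/4) * product of the nonzero eigenvalues = 4 spanning trees.

x^4 - 8x^3 + 20x^2 - 16x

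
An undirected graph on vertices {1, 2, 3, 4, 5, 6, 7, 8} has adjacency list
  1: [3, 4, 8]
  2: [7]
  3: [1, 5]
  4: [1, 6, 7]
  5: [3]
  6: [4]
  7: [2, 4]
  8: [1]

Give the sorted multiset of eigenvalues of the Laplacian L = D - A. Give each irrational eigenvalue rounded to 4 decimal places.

[0, 0.2509, 0.5858, 0.7287, 2, 2.3349, 3.4142, 4.6855]

Reading degrees in the order [1, 2, 3, 4, 5, 6, 7, 8] gives [3, 1, 2, 3, 1, 1, 2, 1]; set D = diag(3, 1, 2, 3, 1, 1, 2, 1) and form L = D - A. The multiplicity of 0 as a Laplacian eigenvalue equals the number of connected components. By the matrix-tree theorem the graph has (1/8) * product of the nonzero eigenvalues = 1 spanning tree.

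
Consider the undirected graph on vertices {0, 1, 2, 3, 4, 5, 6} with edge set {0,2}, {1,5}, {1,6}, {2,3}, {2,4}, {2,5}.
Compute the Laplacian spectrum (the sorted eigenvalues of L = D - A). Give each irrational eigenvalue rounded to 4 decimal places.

[0, 0.2955, 1, 1, 1.4911, 3.1169, 5.0965]

With the vertex order [0, 1, 2, 3, 4, 5, 6], the degrees are [1, 2, 4, 1, 1, 2, 1], giving D = diag(1, 2, 4, 1, 1, 2, 1) and L = D - A. Since every row of L sums to 0, the all-ones vector is in the kernel and 0 is an eigenvalue. The largest eigenvalue, 5.0965, is at most the vertex count 7.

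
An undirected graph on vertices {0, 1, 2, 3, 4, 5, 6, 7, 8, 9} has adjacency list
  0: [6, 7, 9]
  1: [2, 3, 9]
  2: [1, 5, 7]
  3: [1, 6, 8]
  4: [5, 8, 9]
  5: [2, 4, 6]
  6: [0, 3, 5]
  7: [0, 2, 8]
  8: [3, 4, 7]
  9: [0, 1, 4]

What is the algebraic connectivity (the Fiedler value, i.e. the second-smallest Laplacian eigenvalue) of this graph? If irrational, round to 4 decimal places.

Each diagonal entry of L is the vertex degree and each off-diagonal entry is -1 where an edge is present, 0 otherwise; in the order [0, 1, 2, 3, 4, 5, 6, 7, 8, 9] the diagonal is [3, 3, 3, 3, 3, 3, 3, 3, 3, 3]. Computing the eigenvalues of L and sorting gives [0, 2, 2, 2, 2, 2, 5, 5, 5, 5]. The Fiedler value lambda_2 = 2 is strictly positive, so the graph is connected. The eigenvalues sum to 30, which equals trace(L) = 2|E|.

2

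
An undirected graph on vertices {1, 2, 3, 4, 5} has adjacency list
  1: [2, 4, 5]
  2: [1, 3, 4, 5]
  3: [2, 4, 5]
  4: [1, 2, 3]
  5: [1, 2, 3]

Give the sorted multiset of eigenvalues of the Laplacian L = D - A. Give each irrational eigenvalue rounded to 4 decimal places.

[0, 3, 3, 5, 5]

Reading degrees in the order [1, 2, 3, 4, 5] gives [3, 4, 3, 3, 3]; set D = diag(3, 4, 3, 3, 3) and form L = D - A. The multiplicity of 0 as a Laplacian eigenvalue equals the number of connected components. The eigenvalues sum to 16, which equals trace(L) = 2|E|. There is one zero in the spectrum, matching the 1 component.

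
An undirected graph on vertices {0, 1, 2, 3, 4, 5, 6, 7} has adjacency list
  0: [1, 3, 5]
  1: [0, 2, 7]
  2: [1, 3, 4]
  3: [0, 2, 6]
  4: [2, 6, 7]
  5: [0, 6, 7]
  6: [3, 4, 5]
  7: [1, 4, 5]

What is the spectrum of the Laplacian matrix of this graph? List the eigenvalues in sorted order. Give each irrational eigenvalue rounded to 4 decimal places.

Reading degrees in the order [0, 1, 2, 3, 4, 5, 6, 7] gives [3, 3, 3, 3, 3, 3, 3, 3]; set D = diag(3, 3, 3, 3, 3, 3, 3, 3) and form L = D - A. Diagonalising L (or applying a numerical eigensolver to the 8x8 matrix) gives the spectrum above. The eigenvalues sum to 24, which equals trace(L) = 2|E|.

[0, 2, 2, 2, 4, 4, 4, 6]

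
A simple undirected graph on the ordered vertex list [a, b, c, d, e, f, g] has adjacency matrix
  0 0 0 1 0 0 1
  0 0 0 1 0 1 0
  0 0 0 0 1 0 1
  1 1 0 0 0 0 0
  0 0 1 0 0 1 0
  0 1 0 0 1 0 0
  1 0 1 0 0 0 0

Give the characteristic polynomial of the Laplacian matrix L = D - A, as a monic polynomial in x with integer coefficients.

x^7 - 14x^6 + 77x^5 - 210x^4 + 294x^3 - 196x^2 + 49x

Each diagonal entry of L is the vertex degree and each off-diagonal entry is -1 where an edge is present, 0 otherwise; in the order [a, b, c, d, e, f, g] the diagonal is [2, 2, 2, 2, 2, 2, 2]. L has integer entries, so p(x) = det(xI - L) has integer coefficients. Expanding the determinant yields x^7 - 14x^6 + 77x^5 - 210x^4 + 294x^3 - 196x^2 + 49x. The constant term is 0 because L is singular (the all-ones vector lies in its kernel). The largest eigenvalue, 3.8019, is at most the vertex count 7. By the matrix-tree theorem the graph has (1/7) * product of the nonzero eigenvalues = 7 spanning trees.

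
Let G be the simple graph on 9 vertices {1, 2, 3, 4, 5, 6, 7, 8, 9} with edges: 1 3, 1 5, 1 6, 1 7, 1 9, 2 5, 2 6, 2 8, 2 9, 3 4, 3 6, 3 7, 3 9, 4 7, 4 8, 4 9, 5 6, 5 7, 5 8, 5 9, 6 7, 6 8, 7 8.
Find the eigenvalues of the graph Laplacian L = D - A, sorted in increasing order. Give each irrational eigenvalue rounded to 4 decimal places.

[0, 3.1945, 3.8774, 4.3484, 5.6580, 6.7031, 7, 7.3800, 7.8385]

With the vertex order [1, 2, 3, 4, 5, 6, 7, 8, 9], the degrees are [5, 4, 5, 4, 6, 6, 6, 5, 5], giving D = diag(5, 4, 5, 4, 6, 6, 6, 5, 5) and L = D - A. L is symmetric positive semidefinite, so every eigenvalue is real and nonnegative. There is one zero in the spectrum, matching the 1 component. The eigenvalues sum to 46, which equals trace(L) = 2|E|.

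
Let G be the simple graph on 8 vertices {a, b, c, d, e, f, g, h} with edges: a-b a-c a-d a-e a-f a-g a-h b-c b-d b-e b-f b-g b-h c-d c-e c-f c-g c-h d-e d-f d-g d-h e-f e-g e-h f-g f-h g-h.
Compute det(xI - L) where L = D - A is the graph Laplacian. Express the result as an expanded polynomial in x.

x^8 - 56x^7 + 1344x^6 - 17920x^5 + 143360x^4 - 688128x^3 + 1835008x^2 - 2097152x

Each diagonal entry of L is the vertex degree and each off-diagonal entry is -1 where an edge is present, 0 otherwise; in the order [a, b, c, d, e, f, g, h] the diagonal is [7, 7, 7, 7, 7, 7, 7, 7]. L has integer entries, so p(x) = det(xI - L) has integer coefficients. Expanding the determinant yields x^8 - 56x^7 + 1344x^6 - 17920x^5 + 143360x^4 - 688128x^3 + 1835008x^2 - 2097152x. The constant term is 0 because L is singular (the all-ones vector lies in its kernel). There is one zero in the spectrum, matching the 1 component. The largest eigenvalue, 8, is at most the vertex count 8.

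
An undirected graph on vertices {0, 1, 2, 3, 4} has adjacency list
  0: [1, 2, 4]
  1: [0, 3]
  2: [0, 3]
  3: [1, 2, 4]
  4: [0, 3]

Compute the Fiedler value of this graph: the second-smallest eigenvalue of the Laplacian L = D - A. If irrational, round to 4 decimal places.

2

With the vertex order [0, 1, 2, 3, 4], the degrees are [3, 2, 2, 3, 2], giving D = diag(3, 2, 2, 3, 2) and L = D - A. The smallest Laplacian eigenvalue is always 0. The next one, lambda_2 = 2, measures how hard the graph is to disconnect: larger values mean better connectivity. The eigenvalues sum to 12, which equals trace(L) = 2|E|.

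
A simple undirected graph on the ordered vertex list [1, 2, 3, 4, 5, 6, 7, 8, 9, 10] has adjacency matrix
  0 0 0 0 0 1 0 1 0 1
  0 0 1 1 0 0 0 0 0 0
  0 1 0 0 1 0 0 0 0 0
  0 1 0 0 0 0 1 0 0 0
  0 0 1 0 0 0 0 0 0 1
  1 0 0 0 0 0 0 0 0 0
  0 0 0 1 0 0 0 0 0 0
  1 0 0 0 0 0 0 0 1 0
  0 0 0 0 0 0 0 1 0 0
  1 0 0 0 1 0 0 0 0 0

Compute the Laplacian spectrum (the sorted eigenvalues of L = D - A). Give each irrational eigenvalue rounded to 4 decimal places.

[0, 0.1100, 0.4616, 0.6697, 1.2415, 2, 2.4010, 3.0579, 3.7120, 4.3463]

Each diagonal entry of L is the vertex degree and each off-diagonal entry is -1 where an edge is present, 0 otherwise; in the order [1, 2, 3, 4, 5, 6, 7, 8, 9, 10] the diagonal is [3, 2, 2, 2, 2, 1, 1, 2, 1, 2]. Since every row of L sums to 0, the all-ones vector is in the kernel and 0 is an eigenvalue. The single zero eigenvalue shows the graph is connected. By the matrix-tree theorem the graph has (1/10) * product of the nonzero eigenvalues = 1 spanning tree. The largest eigenvalue, 4.3463, is at most the vertex count 10.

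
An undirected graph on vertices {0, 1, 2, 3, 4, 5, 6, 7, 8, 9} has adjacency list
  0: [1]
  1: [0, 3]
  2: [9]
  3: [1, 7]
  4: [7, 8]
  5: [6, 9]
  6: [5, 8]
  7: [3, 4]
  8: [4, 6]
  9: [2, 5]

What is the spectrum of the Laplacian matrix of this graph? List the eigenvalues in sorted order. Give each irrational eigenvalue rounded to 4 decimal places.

Reading degrees in the order [0, 1, 2, 3, 4, 5, 6, 7, 8, 9] gives [1, 2, 1, 2, 2, 2, 2, 2, 2, 2]; set D = diag(1, 2, 1, 2, 2, 2, 2, 2, 2, 2) and form L = D - A. L is symmetric positive semidefinite, so every eigenvalue is real and nonnegative. The single zero eigenvalue shows the graph is connected.

[0, 0.0979, 0.3820, 0.8244, 1.3820, 2, 2.6180, 3.1756, 3.6180, 3.9021]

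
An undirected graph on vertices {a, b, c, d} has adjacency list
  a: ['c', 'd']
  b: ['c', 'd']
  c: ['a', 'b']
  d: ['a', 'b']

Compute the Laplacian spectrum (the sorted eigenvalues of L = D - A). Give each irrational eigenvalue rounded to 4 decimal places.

[0, 2, 2, 4]

Reading degrees in the order [a, b, c, d] gives [2, 2, 2, 2]; set D = diag(2, 2, 2, 2) and form L = D - A. Since every row of L sums to 0, the all-ones vector is in the kernel and 0 is an eigenvalue. The single zero eigenvalue shows the graph is connected. The largest eigenvalue, 4, is at most the vertex count 4.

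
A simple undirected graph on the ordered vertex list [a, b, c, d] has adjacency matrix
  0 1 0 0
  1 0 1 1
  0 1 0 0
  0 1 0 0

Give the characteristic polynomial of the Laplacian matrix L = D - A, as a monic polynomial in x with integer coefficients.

Each diagonal entry of L is the vertex degree and each off-diagonal entry is -1 where an edge is present, 0 otherwise; in the order [a, b, c, d] the diagonal is [1, 3, 1, 1]. The eigenvalues of L are [0, 1, 1, 4]; the characteristic polynomial is the product of (x - lambda_i), which multiplies out to x^4 - 6x^3 + 9x^2 - 4x. Since p(0) = det(-L) = 0, x divides p(x). The largest eigenvalue, 4, is at most the vertex count 4.

x^4 - 6x^3 + 9x^2 - 4x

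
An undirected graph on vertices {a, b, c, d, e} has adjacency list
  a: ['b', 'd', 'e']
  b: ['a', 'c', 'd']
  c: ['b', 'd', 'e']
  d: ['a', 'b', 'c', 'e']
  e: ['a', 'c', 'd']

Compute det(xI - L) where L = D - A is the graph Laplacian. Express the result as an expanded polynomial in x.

With the vertex order [a, b, c, d, e], the degrees are [3, 3, 3, 4, 3], giving D = diag(3, 3, 3, 4, 3) and L = D - A. L has integer entries, so p(x) = det(xI - L) has integer coefficients. Expanding the determinant yields x^5 - 16x^4 + 94x^3 - 240x^2 + 225x. Since p(0) = det(-L) = 0, x divides p(x). By the matrix-tree theorem the graph has (1/5) * product of the nonzero eigenvalues = 45 spanning trees.

x^5 - 16x^4 + 94x^3 - 240x^2 + 225x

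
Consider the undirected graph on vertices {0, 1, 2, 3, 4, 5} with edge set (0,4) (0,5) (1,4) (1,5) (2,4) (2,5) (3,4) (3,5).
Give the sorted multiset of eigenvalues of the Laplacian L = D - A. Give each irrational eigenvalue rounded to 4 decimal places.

Each diagonal entry of L is the vertex degree and each off-diagonal entry is -1 where an edge is present, 0 otherwise; in the order [0, 1, 2, 3, 4, 5] the diagonal is [2, 2, 2, 2, 4, 4]. The multiplicity of 0 as a Laplacian eigenvalue equals the number of connected components. There is one zero in the spectrum, matching the 1 component.

[0, 2, 2, 2, 4, 6]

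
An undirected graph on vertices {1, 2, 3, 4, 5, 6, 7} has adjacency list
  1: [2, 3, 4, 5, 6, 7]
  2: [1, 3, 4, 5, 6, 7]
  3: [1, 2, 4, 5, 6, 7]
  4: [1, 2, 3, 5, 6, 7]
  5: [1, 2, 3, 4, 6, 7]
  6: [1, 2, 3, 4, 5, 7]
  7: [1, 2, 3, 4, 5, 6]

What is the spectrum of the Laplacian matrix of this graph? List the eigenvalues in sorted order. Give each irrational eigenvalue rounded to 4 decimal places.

[0, 7, 7, 7, 7, 7, 7]

Each diagonal entry of L is the vertex degree and each off-diagonal entry is -1 where an edge is present, 0 otherwise; in the order [1, 2, 3, 4, 5, 6, 7] the diagonal is [6, 6, 6, 6, 6, 6, 6]. Diagonalising L (or applying a numerical eigensolver to the 7x7 matrix) gives the spectrum above. The single zero eigenvalue shows the graph is connected. There is one zero in the spectrum, matching the 1 component.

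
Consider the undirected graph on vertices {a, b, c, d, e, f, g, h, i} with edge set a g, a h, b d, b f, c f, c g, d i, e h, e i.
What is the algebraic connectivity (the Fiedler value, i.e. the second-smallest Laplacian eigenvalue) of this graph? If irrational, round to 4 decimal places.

With the vertex order [a, b, c, d, e, f, g, h, i], the degrees are [2, 2, 2, 2, 2, 2, 2, 2, 2], giving D = diag(2, 2, 2, 2, 2, 2, 2, 2, 2) and L = D - A. Computing the eigenvalues of L and sorting gives [0, 0.4679, 0.4679, 1.6527, 1.6527, 3, 3, 3.8794, 3.8794]. The Fiedler value lambda_2 = 0.4679 is strictly positive, so the graph is connected. There is one zero in the spectrum, matching the 1 component. By the matrix-tree theorem the graph has (1/9) * product of the nonzero eigenvalues = 9 spanning trees.

0.4679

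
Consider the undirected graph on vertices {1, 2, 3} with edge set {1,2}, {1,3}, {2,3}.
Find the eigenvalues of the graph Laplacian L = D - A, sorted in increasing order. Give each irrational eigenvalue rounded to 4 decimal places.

[0, 3, 3]

Reading degrees in the order [1, 2, 3] gives [2, 2, 2]; set D = diag(2, 2, 2) and form L = D - A. L is symmetric positive semidefinite, so every eigenvalue is real and nonnegative. The single zero eigenvalue shows the graph is connected. The largest eigenvalue, 3, is at most the vertex count 3.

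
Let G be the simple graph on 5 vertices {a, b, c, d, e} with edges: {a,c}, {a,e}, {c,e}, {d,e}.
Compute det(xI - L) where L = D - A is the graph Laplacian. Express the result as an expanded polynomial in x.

With the vertex order [a, b, c, d, e], the degrees are [2, 0, 2, 1, 3], giving D = diag(2, 0, 2, 1, 3) and L = D - A. Computing det(xI - L) by cofactor expansion (or equivalently via sum-over-permutations) gives x^5 - 8x^4 + 19x^3 - 12x^2. The constant term is 0 because L is singular (the all-ones vector lies in its kernel). There are 2 zeros in the spectrum, matching the 2 components.

x^5 - 8x^4 + 19x^3 - 12x^2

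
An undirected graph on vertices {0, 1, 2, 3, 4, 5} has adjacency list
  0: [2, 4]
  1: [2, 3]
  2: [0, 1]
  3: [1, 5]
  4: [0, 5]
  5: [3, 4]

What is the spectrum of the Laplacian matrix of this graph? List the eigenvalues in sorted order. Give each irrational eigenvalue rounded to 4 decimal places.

With the vertex order [0, 1, 2, 3, 4, 5], the degrees are [2, 2, 2, 2, 2, 2], giving D = diag(2, 2, 2, 2, 2, 2) and L = D - A. Diagonalising L (or applying a numerical eigensolver to the 6x6 matrix) gives the spectrum above. By the matrix-tree theorem the graph has (1/6) * product of the nonzero eigenvalues = 6 spanning trees.

[0, 1, 1, 3, 3, 4]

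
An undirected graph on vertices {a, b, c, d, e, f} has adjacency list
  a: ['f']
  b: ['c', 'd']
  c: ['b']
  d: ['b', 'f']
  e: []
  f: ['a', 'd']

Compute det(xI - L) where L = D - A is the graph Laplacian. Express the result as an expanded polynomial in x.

x^6 - 8x^5 + 21x^4 - 20x^3 + 5x^2

Each diagonal entry of L is the vertex degree and each off-diagonal entry is -1 where an edge is present, 0 otherwise; in the order [a, b, c, d, e, f] the diagonal is [1, 2, 1, 2, 0, 2]. L has integer entries, so p(x) = det(xI - L) has integer coefficients. Expanding the determinant yields x^6 - 8x^5 + 21x^4 - 20x^3 + 5x^2. The constant term is 0 because L is singular (the all-ones vector lies in its kernel). There are 2 zeros in the spectrum, matching the 2 components.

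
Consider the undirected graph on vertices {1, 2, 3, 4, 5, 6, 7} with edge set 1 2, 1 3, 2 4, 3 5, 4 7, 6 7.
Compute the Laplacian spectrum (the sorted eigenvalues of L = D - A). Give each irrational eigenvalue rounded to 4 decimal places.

With the vertex order [1, 2, 3, 4, 5, 6, 7], the degrees are [2, 2, 2, 2, 1, 1, 2], giving D = diag(2, 2, 2, 2, 1, 1, 2) and L = D - A. L is symmetric positive semidefinite, so every eigenvalue is real and nonnegative. The single zero eigenvalue shows the graph is connected. The largest eigenvalue, 3.8019, is at most the vertex count 7. By the matrix-tree theorem the graph has (1/7) * product of the nonzero eigenvalues = 1 spanning tree.

[0, 0.1981, 0.7530, 1.5550, 2.4450, 3.2470, 3.8019]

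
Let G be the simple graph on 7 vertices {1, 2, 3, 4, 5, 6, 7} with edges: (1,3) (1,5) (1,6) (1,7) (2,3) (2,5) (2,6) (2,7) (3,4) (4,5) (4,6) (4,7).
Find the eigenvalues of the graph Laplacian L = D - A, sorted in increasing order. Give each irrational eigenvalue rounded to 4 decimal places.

With the vertex order [1, 2, 3, 4, 5, 6, 7], the degrees are [4, 4, 3, 4, 3, 3, 3], giving D = diag(4, 4, 3, 4, 3, 3, 3) and L = D - A. Since every row of L sums to 0, the all-ones vector is in the kernel and 0 is an eigenvalue. The single zero eigenvalue shows the graph is connected. The largest eigenvalue, 7, is at most the vertex count 7. There is one zero in the spectrum, matching the 1 component.

[0, 3, 3, 3, 4, 4, 7]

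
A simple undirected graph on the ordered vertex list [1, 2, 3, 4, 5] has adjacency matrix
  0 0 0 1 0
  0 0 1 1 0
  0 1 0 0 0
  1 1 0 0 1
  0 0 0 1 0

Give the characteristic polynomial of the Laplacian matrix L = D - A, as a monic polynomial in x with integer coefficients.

With the vertex order [1, 2, 3, 4, 5], the degrees are [1, 2, 1, 3, 1], giving D = diag(1, 2, 1, 3, 1) and L = D - A. L has integer entries, so p(x) = det(xI - L) has integer coefficients. Expanding the determinant yields x^5 - 8x^4 + 20x^3 - 18x^2 + 5x. The constant term is 0 because L is singular (the all-ones vector lies in its kernel). The eigenvalues sum to 8, which equals trace(L) = 2|E|.

x^5 - 8x^4 + 20x^3 - 18x^2 + 5x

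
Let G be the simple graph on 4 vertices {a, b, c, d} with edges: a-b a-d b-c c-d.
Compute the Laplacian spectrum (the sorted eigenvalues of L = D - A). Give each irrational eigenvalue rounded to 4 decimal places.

Reading degrees in the order [a, b, c, d] gives [2, 2, 2, 2]; set D = diag(2, 2, 2, 2) and form L = D - A. Since every row of L sums to 0, the all-ones vector is in the kernel and 0 is an eigenvalue. The largest eigenvalue, 4, is at most the vertex count 4.

[0, 2, 2, 4]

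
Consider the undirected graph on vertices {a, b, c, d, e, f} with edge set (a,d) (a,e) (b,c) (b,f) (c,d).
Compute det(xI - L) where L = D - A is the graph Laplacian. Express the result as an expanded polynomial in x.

Each diagonal entry of L is the vertex degree and each off-diagonal entry is -1 where an edge is present, 0 otherwise; in the order [a, b, c, d, e, f] the diagonal is [2, 2, 2, 2, 1, 1]. Computing det(xI - L) by cofactor expansion (or equivalently via sum-over-permutations) gives x^6 - 10x^5 + 36x^4 - 56x^3 + 35x^2 - 6x. Since p(0) = det(-L) = 0, x divides p(x).

x^6 - 10x^5 + 36x^4 - 56x^3 + 35x^2 - 6x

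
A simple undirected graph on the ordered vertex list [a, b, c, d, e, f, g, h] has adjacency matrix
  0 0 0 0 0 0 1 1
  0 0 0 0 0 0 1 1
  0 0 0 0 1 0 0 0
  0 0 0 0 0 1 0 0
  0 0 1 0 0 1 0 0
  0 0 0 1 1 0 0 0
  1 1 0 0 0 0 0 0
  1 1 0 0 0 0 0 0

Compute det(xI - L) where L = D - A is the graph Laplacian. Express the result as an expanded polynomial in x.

Each diagonal entry of L is the vertex degree and each off-diagonal entry is -1 where an edge is present, 0 otherwise; in the order [a, b, c, d, e, f, g, h] the diagonal is [2, 2, 1, 1, 2, 2, 2, 2]. L has integer entries, so p(x) = det(xI - L) has integer coefficients. Expanding the determinant yields x^8 - 14x^7 + 78x^6 - 220x^5 + 328x^4 - 240x^3 + 64x^2. The constant term is 0 because L is singular (the all-ones vector lies in its kernel). The eigenvalues sum to 14, which equals trace(L) = 2|E|.

x^8 - 14x^7 + 78x^6 - 220x^5 + 328x^4 - 240x^3 + 64x^2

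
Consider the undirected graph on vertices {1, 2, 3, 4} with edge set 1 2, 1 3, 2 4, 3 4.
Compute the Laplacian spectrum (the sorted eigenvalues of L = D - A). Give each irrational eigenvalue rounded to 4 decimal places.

[0, 2, 2, 4]

With the vertex order [1, 2, 3, 4], the degrees are [2, 2, 2, 2], giving D = diag(2, 2, 2, 2) and L = D - A. L is symmetric positive semidefinite, so every eigenvalue is real and nonnegative. The largest eigenvalue, 4, is at most the vertex count 4.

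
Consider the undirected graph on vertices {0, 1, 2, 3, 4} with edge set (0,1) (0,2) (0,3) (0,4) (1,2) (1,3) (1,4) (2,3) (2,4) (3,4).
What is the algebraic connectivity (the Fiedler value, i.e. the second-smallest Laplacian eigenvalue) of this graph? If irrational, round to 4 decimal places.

Reading degrees in the order [0, 1, 2, 3, 4] gives [4, 4, 4, 4, 4]; set D = diag(4, 4, 4, 4, 4) and form L = D - A. The smallest Laplacian eigenvalue is always 0. The next one, lambda_2 = 5, measures how hard the graph is to disconnect: larger values mean better connectivity.

5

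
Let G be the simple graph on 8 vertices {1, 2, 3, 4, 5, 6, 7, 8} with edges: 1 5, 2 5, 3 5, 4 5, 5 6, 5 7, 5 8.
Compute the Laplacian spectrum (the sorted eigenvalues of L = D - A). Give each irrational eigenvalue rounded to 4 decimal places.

With the vertex order [1, 2, 3, 4, 5, 6, 7, 8], the degrees are [1, 1, 1, 1, 7, 1, 1, 1], giving D = diag(1, 1, 1, 1, 7, 1, 1, 1) and L = D - A. Since every row of L sums to 0, the all-ones vector is in the kernel and 0 is an eigenvalue. The single zero eigenvalue shows the graph is connected. The largest eigenvalue, 8, is at most the vertex count 8. The eigenvalues sum to 14, which equals trace(L) = 2|E|.

[0, 1, 1, 1, 1, 1, 1, 8]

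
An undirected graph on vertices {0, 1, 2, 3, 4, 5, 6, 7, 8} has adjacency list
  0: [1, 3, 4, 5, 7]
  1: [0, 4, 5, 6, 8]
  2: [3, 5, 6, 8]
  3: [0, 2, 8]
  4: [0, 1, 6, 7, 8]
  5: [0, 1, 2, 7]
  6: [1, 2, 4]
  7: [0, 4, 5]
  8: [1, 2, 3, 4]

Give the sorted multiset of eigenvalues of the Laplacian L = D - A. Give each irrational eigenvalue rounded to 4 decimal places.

[0, 2.0247, 2.4709, 3.6117, 4, 4.3317, 6, 6.6435, 6.9174]

Reading degrees in the order [0, 1, 2, 3, 4, 5, 6, 7, 8] gives [5, 5, 4, 3, 5, 4, 3, 3, 4]; set D = diag(5, 5, 4, 3, 5, 4, 3, 3, 4) and form L = D - A. The multiplicity of 0 as a Laplacian eigenvalue equals the number of connected components. The single zero eigenvalue shows the graph is connected.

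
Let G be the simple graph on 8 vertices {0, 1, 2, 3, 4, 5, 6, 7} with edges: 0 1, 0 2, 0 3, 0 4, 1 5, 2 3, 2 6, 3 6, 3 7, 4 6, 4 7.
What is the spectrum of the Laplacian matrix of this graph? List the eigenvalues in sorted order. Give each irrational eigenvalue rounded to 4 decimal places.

With the vertex order [0, 1, 2, 3, 4, 5, 6, 7], the degrees are [4, 2, 3, 4, 3, 1, 3, 2], giving D = diag(4, 2, 3, 4, 3, 1, 3, 2) and L = D - A. Since every row of L sums to 0, the all-ones vector is in the kernel and 0 is an eigenvalue. The single zero eigenvalue shows the graph is connected. The eigenvalues sum to 22, which equals trace(L) = 2|E|. By the matrix-tree theorem the graph has (1/8) * product of the nonzero eigenvalues = 69 spanning trees.

[0, 0.4132, 1.8017, 2.3351, 3, 3.7732, 4.6690, 6.0078]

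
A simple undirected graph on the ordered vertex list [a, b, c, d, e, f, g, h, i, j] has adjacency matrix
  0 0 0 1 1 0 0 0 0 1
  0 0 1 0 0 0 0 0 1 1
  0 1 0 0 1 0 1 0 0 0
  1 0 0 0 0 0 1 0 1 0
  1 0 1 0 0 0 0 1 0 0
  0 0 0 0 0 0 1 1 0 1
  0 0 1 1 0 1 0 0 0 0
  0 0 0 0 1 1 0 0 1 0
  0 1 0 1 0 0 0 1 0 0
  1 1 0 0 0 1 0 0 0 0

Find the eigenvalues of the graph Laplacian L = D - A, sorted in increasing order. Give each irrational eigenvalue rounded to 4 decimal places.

Reading degrees in the order [a, b, c, d, e, f, g, h, i, j] gives [3, 3, 3, 3, 3, 3, 3, 3, 3, 3]; set D = diag(3, 3, 3, 3, 3, 3, 3, 3, 3, 3) and form L = D - A. Diagonalising L (or applying a numerical eigensolver to the 10x10 matrix) gives the spectrum above. The single zero eigenvalue shows the graph is connected. There is one zero in the spectrum, matching the 1 component.

[0, 2, 2, 2, 2, 2, 5, 5, 5, 5]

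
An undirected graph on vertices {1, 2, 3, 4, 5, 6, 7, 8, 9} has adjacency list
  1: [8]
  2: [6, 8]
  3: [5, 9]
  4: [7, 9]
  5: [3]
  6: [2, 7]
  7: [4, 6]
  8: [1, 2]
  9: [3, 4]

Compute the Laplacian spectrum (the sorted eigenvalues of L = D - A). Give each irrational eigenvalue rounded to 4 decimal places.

[0, 0.1206, 0.4679, 1, 1.6527, 2.3473, 3, 3.5321, 3.8794]

Each diagonal entry of L is the vertex degree and each off-diagonal entry is -1 where an edge is present, 0 otherwise; in the order [1, 2, 3, 4, 5, 6, 7, 8, 9] the diagonal is [1, 2, 2, 2, 1, 2, 2, 2, 2]. The multiplicity of 0 as a Laplacian eigenvalue equals the number of connected components. The single zero eigenvalue shows the graph is connected.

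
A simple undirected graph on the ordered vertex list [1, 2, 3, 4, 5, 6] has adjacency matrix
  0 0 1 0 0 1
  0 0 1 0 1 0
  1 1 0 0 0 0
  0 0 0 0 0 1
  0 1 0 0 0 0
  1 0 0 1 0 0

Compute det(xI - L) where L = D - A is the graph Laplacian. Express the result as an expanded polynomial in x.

x^6 - 10x^5 + 36x^4 - 56x^3 + 35x^2 - 6x

Each diagonal entry of L is the vertex degree and each off-diagonal entry is -1 where an edge is present, 0 otherwise; in the order [1, 2, 3, 4, 5, 6] the diagonal is [2, 2, 2, 1, 1, 2]. Computing det(xI - L) by cofactor expansion (or equivalently via sum-over-permutations) gives x^6 - 10x^5 + 36x^4 - 56x^3 + 35x^2 - 6x. The coefficient of x^5 equals -trace(L) = -10, matching the sum of degrees.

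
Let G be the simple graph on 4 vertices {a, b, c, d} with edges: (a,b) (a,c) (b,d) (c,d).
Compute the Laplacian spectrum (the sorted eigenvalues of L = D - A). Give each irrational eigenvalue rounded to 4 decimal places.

Reading degrees in the order [a, b, c, d] gives [2, 2, 2, 2]; set D = diag(2, 2, 2, 2) and form L = D - A. L is symmetric positive semidefinite, so every eigenvalue is real and nonnegative. The largest eigenvalue, 4, is at most the vertex count 4.

[0, 2, 2, 4]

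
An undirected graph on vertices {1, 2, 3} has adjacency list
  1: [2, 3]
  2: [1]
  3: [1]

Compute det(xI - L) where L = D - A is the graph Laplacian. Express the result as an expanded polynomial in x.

Reading degrees in the order [1, 2, 3] gives [2, 1, 1]; set D = diag(2, 1, 1) and form L = D - A. The eigenvalues of L are [0, 1, 3]; the characteristic polynomial is the product of (x - lambda_i), which multiplies out to x^3 - 4x^2 + 3x. Since p(0) = det(-L) = 0, x divides p(x).

x^3 - 4x^2 + 3x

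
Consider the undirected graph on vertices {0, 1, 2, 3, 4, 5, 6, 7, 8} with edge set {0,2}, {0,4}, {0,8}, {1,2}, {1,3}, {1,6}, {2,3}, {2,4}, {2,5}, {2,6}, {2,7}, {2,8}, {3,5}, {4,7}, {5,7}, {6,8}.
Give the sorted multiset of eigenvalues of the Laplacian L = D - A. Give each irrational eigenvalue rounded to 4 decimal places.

With the vertex order [0, 1, 2, 3, 4, 5, 6, 7, 8], the degrees are [3, 3, 8, 3, 3, 3, 3, 3, 3], giving D = diag(3, 3, 8, 3, 3, 3, 3, 3, 3) and L = D - A. Since every row of L sums to 0, the all-ones vector is in the kernel and 0 is an eigenvalue. The eigenvalues sum to 32, which equals trace(L) = 2|E|.

[0, 1.5858, 1.5858, 3, 3, 4.4142, 4.4142, 5, 9]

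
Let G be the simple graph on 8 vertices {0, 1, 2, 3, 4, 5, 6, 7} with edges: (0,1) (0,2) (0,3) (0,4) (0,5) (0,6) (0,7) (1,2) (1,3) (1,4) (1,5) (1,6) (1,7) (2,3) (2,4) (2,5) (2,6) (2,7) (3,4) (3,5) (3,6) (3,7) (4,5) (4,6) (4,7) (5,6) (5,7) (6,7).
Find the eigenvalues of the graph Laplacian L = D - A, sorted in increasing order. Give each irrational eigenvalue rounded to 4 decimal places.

[0, 8, 8, 8, 8, 8, 8, 8]

Reading degrees in the order [0, 1, 2, 3, 4, 5, 6, 7] gives [7, 7, 7, 7, 7, 7, 7, 7]; set D = diag(7, 7, 7, 7, 7, 7, 7, 7) and form L = D - A. Since every row of L sums to 0, the all-ones vector is in the kernel and 0 is an eigenvalue.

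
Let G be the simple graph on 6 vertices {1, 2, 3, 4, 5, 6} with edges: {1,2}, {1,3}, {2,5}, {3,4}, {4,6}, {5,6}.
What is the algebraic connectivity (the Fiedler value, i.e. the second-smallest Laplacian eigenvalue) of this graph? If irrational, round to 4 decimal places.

With the vertex order [1, 2, 3, 4, 5, 6], the degrees are [2, 2, 2, 2, 2, 2], giving D = diag(2, 2, 2, 2, 2, 2) and L = D - A. The smallest Laplacian eigenvalue is always 0. The next one, lambda_2 = 1, measures how hard the graph is to disconnect: larger values mean better connectivity. The largest eigenvalue, 4, is at most the vertex count 6.

1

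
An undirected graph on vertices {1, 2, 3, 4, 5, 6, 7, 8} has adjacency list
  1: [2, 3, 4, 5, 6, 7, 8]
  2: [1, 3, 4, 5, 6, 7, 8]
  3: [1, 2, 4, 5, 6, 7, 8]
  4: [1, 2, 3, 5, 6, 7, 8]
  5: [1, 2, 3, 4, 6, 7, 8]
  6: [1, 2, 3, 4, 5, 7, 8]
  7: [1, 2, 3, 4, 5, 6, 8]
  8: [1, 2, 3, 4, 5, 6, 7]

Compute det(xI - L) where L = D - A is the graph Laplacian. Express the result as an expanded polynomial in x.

x^8 - 56x^7 + 1344x^6 - 17920x^5 + 143360x^4 - 688128x^3 + 1835008x^2 - 2097152x

Each diagonal entry of L is the vertex degree and each off-diagonal entry is -1 where an edge is present, 0 otherwise; in the order [1, 2, 3, 4, 5, 6, 7, 8] the diagonal is [7, 7, 7, 7, 7, 7, 7, 7]. Computing det(xI - L) by cofactor expansion (or equivalently via sum-over-permutations) gives x^8 - 56x^7 + 1344x^6 - 17920x^5 + 143360x^4 - 688128x^3 + 1835008x^2 - 2097152x. The coefficient of x^7 equals -trace(L) = -56, matching the sum of degrees.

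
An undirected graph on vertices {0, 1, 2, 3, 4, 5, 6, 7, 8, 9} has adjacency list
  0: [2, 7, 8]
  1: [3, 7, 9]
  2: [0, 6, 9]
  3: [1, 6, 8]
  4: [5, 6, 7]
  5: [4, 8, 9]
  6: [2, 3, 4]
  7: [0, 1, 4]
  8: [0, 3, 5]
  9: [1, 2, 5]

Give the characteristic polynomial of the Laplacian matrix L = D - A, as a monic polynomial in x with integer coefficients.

Reading degrees in the order [0, 1, 2, 3, 4, 5, 6, 7, 8, 9] gives [3, 3, 3, 3, 3, 3, 3, 3, 3, 3]; set D = diag(3, 3, 3, 3, 3, 3, 3, 3, 3, 3) and form L = D - A. The eigenvalues of L are [0, 2, 2, 2, 2, 2, 5, 5, 5, 5]; the characteristic polynomial is the product of (x - lambda_i), which multiplies out to x^10 - 30x^9 + 390x^8 - 2880x^7 + 13305x^6 - 39882x^5 + 77640x^4 - 94800x^3 + 66000x^2 - 20000x. The coefficient of x^9 equals -trace(L) = -30, matching the sum of degrees.

x^10 - 30x^9 + 390x^8 - 2880x^7 + 13305x^6 - 39882x^5 + 77640x^4 - 94800x^3 + 66000x^2 - 20000x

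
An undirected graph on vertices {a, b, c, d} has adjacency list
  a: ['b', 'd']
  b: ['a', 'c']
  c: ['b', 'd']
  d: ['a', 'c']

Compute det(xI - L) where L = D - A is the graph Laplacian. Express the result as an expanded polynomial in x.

x^4 - 8x^3 + 20x^2 - 16x

Reading degrees in the order [a, b, c, d] gives [2, 2, 2, 2]; set D = diag(2, 2, 2, 2) and form L = D - A. Computing det(xI - L) by cofactor expansion (or equivalently via sum-over-permutations) gives x^4 - 8x^3 + 20x^2 - 16x. The coefficient of x^3 equals -trace(L) = -8, matching the sum of degrees. The largest eigenvalue, 4, is at most the vertex count 4.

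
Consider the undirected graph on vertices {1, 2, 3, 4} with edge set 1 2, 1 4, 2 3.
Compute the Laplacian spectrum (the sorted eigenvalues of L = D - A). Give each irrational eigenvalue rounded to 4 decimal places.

[0, 0.5858, 2, 3.4142]

Reading degrees in the order [1, 2, 3, 4] gives [2, 2, 1, 1]; set D = diag(2, 2, 1, 1) and form L = D - A. The multiplicity of 0 as a Laplacian eigenvalue equals the number of connected components. The single zero eigenvalue shows the graph is connected. The eigenvalues sum to 6, which equals trace(L) = 2|E|. There is one zero in the spectrum, matching the 1 component.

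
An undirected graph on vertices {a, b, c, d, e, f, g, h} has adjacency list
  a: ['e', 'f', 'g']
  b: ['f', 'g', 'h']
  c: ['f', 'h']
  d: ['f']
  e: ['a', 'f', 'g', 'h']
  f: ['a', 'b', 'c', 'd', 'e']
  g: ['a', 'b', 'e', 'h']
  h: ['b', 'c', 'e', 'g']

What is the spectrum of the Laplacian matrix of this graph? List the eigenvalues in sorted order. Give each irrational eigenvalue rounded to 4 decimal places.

With the vertex order [a, b, c, d, e, f, g, h], the degrees are [3, 3, 2, 1, 4, 5, 4, 4], giving D = diag(3, 3, 2, 1, 4, 5, 4, 4) and L = D - A. The multiplicity of 0 as a Laplacian eigenvalue equals the number of connected components. The single zero eigenvalue shows the graph is connected. There is one zero in the spectrum, matching the 1 component. By the matrix-tree theorem the graph has (1/8) * product of the nonzero eigenvalues = 354 spanning trees.

[0, 0.9085, 1.8152, 2.6212, 3.8400, 4.6967, 5.4360, 6.6824]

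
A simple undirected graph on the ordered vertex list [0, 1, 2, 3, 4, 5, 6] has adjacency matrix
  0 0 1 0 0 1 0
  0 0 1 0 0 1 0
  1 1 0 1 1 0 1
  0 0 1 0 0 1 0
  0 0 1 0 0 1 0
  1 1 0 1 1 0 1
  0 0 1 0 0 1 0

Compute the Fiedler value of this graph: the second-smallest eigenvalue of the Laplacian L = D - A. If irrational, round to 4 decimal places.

Each diagonal entry of L is the vertex degree and each off-diagonal entry is -1 where an edge is present, 0 otherwise; in the order [0, 1, 2, 3, 4, 5, 6] the diagonal is [2, 2, 5, 2, 2, 5, 2]. Computing the eigenvalues of L and sorting gives [0, 2, 2, 2, 2, 5, 7]. The Fiedler value lambda_2 = 2 is strictly positive, so the graph is connected. By the matrix-tree theorem the graph has (1/7) * product of the nonzero eigenvalues = 80 spanning trees. The eigenvalues sum to 20, which equals trace(L) = 2|E|.

2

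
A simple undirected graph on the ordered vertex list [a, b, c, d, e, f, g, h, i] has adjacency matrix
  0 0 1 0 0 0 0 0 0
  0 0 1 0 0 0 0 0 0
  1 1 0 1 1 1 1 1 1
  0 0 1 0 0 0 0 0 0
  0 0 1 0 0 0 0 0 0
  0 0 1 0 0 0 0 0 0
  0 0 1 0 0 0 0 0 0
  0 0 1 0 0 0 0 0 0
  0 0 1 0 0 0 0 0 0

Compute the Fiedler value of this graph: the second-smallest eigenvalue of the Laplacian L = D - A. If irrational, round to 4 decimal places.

Each diagonal entry of L is the vertex degree and each off-diagonal entry is -1 where an edge is present, 0 otherwise; in the order [a, b, c, d, e, f, g, h, i] the diagonal is [1, 1, 8, 1, 1, 1, 1, 1, 1]. The smallest Laplacian eigenvalue is always 0. The next one, lambda_2 = 1, measures how hard the graph is to disconnect: larger values mean better connectivity.

1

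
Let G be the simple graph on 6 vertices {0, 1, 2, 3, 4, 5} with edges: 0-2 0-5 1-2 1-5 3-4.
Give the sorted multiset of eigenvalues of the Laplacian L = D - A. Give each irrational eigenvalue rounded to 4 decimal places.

Each diagonal entry of L is the vertex degree and each off-diagonal entry is -1 where an edge is present, 0 otherwise; in the order [0, 1, 2, 3, 4, 5] the diagonal is [2, 2, 2, 1, 1, 2]. Since every row of L sums to 0, the all-ones vector is in the kernel and 0 is an eigenvalue. The 2 zero eigenvalues correspond to the 2 connected components.

[0, 0, 2, 2, 2, 4]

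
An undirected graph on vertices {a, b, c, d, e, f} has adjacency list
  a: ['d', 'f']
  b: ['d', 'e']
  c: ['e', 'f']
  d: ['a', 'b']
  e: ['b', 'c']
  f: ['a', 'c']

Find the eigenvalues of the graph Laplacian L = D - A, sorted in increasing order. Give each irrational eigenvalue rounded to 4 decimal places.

[0, 1, 1, 3, 3, 4]

Each diagonal entry of L is the vertex degree and each off-diagonal entry is -1 where an edge is present, 0 otherwise; in the order [a, b, c, d, e, f] the diagonal is [2, 2, 2, 2, 2, 2]. Diagonalising L (or applying a numerical eigensolver to the 6x6 matrix) gives the spectrum above. There is one zero in the spectrum, matching the 1 component.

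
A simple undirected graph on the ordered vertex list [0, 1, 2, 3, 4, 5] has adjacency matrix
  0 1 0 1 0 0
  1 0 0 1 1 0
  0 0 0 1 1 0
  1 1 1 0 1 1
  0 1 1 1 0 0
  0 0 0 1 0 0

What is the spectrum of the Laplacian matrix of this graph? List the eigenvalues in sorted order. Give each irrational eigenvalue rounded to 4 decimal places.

[0, 1, 1.5858, 3, 4.4142, 6]

Each diagonal entry of L is the vertex degree and each off-diagonal entry is -1 where an edge is present, 0 otherwise; in the order [0, 1, 2, 3, 4, 5] the diagonal is [2, 3, 2, 5, 3, 1]. Diagonalising L (or applying a numerical eigensolver to the 6x6 matrix) gives the spectrum above. There is one zero in the spectrum, matching the 1 component.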